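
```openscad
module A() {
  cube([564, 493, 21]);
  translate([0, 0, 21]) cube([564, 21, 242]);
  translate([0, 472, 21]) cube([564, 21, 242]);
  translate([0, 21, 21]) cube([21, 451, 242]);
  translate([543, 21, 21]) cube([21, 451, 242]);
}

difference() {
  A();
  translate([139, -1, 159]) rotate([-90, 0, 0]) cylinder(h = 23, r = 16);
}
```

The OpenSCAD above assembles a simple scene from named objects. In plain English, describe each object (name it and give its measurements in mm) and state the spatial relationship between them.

A is an open storage box with external size 564×493×263 mm and wall thickness 21 mm (the base is also 21 mm thick). The base covers the whole footprint; the four walls stand on the base, with the y-facing walls full-width and the x-facing walls fitting between their inner faces.

The open box has a circular hole of radius 16 mm through its front wall, centred at (x = 139, z = 159).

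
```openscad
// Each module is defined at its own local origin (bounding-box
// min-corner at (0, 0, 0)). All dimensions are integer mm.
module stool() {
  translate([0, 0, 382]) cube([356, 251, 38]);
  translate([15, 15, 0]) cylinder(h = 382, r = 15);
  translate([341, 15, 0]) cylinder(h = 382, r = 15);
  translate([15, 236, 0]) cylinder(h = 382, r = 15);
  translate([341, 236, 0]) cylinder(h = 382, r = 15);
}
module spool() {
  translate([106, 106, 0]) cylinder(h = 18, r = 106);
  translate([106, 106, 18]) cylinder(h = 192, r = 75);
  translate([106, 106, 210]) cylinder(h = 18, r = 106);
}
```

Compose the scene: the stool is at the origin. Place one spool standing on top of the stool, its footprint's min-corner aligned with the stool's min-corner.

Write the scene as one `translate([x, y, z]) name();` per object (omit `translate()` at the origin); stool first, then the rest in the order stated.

stool();
translate([0, 0, 420]) spool();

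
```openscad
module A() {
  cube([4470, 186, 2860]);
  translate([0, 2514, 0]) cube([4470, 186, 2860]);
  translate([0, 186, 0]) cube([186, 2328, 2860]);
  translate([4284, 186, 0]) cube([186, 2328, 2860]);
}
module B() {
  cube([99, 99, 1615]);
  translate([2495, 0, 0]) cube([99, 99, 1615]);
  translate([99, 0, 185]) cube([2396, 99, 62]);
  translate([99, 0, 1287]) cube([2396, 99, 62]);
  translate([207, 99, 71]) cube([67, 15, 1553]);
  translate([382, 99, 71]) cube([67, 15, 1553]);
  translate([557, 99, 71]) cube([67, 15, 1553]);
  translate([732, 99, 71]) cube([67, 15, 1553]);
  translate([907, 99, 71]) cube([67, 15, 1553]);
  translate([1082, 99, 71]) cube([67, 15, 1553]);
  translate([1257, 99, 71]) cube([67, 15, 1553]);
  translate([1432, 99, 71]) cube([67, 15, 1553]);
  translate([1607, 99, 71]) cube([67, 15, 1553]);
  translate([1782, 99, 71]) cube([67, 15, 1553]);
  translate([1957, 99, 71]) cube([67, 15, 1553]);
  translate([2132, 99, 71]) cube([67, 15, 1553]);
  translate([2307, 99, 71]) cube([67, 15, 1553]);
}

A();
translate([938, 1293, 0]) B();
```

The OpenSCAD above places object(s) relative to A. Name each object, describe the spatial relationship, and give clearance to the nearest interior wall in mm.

A is a house frame. B is a fence section. The fence section sits inside the house frame, centred. The clearance to the nearest interior wall is 752 mm.

Clearances: x = 752, y = 1107; minimum 752 mm.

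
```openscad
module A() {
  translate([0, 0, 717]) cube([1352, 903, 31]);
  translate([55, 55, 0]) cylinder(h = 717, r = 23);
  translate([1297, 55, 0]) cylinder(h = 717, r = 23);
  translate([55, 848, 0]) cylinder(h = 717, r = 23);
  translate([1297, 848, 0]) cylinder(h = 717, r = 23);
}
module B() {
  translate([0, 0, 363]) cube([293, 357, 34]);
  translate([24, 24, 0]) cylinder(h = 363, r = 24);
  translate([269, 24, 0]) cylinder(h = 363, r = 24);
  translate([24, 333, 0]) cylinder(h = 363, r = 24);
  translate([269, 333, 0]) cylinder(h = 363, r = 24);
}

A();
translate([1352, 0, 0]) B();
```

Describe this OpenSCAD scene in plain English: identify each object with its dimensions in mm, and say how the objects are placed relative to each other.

A is a table with a 1352×903 mm rectangular top, 31 mm thick, top surface at z = 748 mm, supported by four round legs of 46 mm diameter, each leg's bounding box inset 32 mm from the nearest pair of top edges, running from the floor.

B is a four-legged stool. The seat is 293×357 mm, 34 mm thick, top at z = 397 mm. It stands on four round legs, each 48 mm in diameter, from z = 0 to the seat underside, each leg's axis is inset half a diameter from the nearest pair of seat edges (so the leg's bounding box is flush with the corner).

The stool is against the table's +x side, with their −y faces flush.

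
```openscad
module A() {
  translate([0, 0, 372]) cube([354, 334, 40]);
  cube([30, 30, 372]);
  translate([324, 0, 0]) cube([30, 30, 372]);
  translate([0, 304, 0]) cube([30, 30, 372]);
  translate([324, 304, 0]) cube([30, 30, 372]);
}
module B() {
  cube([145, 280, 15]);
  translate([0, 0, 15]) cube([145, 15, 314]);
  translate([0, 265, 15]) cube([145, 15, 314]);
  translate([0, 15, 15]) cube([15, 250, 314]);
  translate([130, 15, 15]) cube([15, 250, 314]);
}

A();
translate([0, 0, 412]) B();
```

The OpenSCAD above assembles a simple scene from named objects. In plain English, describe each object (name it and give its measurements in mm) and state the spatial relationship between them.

A is a four-legged stool. The seat is a 354×334×40 mm slab whose top surface is at z = 412 mm; four square legs, each 30×30 mm in cross-section, run from the floor (z = 0) to the underside of the seat, each flush with a corner of the seat.

B is an open storage box with external size 145×280×329 mm and wall thickness 15 mm (the base is also 15 mm thick). The base covers the whole footprint; the four walls stand on the base, with the y-facing walls full-width and the x-facing walls fitting between their inner faces.

The open box is on top of the stool.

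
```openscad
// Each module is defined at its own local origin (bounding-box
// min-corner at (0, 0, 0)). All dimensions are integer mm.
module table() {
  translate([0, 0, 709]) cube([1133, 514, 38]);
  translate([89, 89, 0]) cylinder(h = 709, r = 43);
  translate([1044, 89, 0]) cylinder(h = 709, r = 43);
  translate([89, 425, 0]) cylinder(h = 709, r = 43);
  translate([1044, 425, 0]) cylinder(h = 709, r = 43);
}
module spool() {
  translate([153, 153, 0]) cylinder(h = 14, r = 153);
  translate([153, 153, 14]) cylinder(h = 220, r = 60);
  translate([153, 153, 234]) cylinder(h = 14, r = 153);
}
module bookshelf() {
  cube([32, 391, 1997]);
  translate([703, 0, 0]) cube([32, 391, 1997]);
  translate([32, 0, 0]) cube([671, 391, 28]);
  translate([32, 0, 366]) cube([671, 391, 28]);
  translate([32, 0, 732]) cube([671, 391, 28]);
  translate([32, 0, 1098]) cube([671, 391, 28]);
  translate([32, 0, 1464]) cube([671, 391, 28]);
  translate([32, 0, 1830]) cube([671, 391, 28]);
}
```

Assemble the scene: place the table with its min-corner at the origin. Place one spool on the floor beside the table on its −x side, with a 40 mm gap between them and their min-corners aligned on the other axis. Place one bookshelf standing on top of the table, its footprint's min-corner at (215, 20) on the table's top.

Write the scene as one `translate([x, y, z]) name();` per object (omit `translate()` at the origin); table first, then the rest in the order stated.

table();
translate([-346, 0, 0]) spool();
translate([215, 20, 747]) bookshelf();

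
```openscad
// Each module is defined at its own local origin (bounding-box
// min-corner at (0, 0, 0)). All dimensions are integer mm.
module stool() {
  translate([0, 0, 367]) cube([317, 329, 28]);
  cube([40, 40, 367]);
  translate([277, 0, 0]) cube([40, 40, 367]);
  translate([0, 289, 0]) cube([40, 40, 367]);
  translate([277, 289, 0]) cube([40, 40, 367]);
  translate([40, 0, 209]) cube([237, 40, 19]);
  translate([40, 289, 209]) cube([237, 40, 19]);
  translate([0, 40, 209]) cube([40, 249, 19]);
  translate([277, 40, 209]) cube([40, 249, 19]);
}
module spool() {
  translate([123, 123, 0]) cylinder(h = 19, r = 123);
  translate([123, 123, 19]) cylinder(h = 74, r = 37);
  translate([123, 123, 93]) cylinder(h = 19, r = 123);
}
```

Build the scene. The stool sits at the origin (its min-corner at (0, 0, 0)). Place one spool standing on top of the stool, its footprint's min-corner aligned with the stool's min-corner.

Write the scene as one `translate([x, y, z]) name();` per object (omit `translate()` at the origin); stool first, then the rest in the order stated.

stool();
translate([0, 0, 395]) spool();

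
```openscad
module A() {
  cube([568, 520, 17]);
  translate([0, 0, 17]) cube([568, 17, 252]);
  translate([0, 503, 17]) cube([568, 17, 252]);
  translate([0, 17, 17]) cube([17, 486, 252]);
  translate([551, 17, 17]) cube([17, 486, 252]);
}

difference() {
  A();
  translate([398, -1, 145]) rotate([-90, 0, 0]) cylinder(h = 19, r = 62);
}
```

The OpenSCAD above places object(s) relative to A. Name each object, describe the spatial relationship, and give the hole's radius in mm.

The subtracted cylinder has r = 62 mm.

A is an open box. The open box has a circular hole through its front wall. The hole's radius is 62 mm.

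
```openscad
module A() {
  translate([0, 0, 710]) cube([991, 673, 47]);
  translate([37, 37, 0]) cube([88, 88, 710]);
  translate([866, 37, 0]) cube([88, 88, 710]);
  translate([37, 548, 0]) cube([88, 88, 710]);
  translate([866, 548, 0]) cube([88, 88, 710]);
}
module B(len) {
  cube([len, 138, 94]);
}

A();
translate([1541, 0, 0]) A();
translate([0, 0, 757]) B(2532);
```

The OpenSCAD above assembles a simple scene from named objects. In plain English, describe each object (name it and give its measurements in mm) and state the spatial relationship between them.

A is a table: top 991 mm (x) × 673 mm (y), 47 mm thick, upper face at z = 757 mm, on four 88×88 mm square legs, each inset 37 mm from the nearest pair of top edges, running from z = 0 to the bottom of the top.

B is a rectangular beam 2532 mm long (x), 138 mm deep (y), 94 mm thick (z).

The beam spans the tops of two tables placed 550 mm apart, resting at z = 757 mm.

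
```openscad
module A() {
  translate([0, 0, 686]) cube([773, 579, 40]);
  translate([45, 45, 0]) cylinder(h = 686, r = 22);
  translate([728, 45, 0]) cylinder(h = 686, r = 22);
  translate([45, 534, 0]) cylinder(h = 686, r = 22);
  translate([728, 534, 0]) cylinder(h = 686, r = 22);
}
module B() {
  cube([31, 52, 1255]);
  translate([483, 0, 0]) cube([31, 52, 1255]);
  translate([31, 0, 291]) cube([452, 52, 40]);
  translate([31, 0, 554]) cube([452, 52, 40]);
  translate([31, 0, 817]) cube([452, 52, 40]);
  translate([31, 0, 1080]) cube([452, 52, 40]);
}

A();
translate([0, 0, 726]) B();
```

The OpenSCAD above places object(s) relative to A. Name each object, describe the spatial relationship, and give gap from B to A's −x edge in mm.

A is a table. B is a ladder. The ladder is on top of the table. The gap from the ladder to the table's −x edge is 0 mm.

The ladder's min-x is at 0; the table's min-x is 0; gap = 0 mm.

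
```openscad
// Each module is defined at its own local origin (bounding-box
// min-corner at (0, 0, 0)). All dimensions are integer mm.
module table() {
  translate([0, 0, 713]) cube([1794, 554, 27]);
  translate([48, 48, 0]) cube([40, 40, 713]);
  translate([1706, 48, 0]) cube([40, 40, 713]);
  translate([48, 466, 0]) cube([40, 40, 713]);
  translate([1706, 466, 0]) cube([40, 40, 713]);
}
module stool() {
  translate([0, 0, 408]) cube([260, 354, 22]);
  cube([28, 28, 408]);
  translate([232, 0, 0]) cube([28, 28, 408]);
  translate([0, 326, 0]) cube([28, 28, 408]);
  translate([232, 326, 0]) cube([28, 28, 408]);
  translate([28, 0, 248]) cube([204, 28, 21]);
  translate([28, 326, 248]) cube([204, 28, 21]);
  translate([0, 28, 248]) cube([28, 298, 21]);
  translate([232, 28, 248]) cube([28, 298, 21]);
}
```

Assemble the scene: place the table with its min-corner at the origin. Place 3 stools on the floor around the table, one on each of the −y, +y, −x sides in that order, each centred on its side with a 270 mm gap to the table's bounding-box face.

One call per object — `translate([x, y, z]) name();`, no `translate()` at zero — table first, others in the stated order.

table();
translate([767, -624, 0]) stool();
translate([767, 824, 0]) stool();
translate([-530, 100, 0]) stool();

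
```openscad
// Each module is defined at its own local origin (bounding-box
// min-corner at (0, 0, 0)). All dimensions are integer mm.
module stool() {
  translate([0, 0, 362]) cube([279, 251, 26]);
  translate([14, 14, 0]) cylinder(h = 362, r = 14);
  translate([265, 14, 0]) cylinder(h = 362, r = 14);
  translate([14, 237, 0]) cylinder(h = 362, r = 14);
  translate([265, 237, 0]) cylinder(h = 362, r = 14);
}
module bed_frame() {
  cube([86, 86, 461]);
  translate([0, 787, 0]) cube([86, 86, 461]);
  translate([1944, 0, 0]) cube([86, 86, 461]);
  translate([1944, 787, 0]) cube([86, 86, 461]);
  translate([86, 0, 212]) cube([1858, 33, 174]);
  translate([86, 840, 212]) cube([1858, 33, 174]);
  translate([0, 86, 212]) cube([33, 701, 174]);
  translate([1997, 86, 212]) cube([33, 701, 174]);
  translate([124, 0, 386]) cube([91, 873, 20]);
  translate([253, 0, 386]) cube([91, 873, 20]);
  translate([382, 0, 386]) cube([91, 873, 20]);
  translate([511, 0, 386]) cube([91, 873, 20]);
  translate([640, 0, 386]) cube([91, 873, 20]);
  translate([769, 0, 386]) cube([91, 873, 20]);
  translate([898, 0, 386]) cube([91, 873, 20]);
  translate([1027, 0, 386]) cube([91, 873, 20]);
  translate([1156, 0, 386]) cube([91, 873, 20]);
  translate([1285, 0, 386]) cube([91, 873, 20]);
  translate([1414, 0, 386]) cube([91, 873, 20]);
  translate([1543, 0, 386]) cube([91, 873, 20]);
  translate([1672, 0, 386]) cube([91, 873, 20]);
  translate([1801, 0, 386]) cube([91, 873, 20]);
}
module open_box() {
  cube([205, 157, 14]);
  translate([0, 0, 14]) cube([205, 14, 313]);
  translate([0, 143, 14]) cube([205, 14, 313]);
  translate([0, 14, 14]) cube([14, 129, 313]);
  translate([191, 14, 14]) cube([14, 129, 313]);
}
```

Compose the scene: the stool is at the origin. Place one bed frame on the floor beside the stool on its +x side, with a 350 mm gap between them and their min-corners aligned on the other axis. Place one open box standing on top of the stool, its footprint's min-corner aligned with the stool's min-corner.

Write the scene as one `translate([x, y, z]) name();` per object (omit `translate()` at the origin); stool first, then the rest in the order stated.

stool();
translate([629, 0, 0]) bed_frame();
translate([0, 0, 388]) open_box();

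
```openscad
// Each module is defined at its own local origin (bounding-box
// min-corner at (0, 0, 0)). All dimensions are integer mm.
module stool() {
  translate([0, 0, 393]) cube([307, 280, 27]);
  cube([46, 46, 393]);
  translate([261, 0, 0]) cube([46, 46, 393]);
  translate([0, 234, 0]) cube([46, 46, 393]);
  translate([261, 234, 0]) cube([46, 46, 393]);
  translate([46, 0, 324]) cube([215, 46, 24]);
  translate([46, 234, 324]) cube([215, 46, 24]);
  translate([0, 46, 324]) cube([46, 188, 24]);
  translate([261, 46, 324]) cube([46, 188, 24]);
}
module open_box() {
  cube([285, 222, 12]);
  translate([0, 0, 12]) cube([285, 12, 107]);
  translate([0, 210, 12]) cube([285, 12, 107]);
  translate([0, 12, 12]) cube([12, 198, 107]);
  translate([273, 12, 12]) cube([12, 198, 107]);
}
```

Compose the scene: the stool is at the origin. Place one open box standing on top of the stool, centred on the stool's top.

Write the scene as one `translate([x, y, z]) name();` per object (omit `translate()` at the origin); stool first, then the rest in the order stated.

stool();
translate([11, 29, 420]) open_box();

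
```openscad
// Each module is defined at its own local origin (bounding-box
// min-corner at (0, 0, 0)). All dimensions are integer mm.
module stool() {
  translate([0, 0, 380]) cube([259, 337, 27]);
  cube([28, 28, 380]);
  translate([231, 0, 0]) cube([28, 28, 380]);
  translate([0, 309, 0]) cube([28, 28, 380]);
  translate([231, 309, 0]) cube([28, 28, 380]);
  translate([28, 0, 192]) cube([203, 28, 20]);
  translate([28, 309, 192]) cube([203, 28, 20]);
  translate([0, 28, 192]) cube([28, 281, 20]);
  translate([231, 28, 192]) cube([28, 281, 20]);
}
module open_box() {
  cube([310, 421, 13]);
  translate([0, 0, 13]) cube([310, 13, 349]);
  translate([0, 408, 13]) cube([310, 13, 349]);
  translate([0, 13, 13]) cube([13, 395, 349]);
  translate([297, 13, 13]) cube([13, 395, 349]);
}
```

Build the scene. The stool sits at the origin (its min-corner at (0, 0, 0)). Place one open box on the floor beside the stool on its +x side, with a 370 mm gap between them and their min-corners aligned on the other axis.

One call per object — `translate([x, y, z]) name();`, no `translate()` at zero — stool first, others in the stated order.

stool();
translate([629, 0, 0]) open_box();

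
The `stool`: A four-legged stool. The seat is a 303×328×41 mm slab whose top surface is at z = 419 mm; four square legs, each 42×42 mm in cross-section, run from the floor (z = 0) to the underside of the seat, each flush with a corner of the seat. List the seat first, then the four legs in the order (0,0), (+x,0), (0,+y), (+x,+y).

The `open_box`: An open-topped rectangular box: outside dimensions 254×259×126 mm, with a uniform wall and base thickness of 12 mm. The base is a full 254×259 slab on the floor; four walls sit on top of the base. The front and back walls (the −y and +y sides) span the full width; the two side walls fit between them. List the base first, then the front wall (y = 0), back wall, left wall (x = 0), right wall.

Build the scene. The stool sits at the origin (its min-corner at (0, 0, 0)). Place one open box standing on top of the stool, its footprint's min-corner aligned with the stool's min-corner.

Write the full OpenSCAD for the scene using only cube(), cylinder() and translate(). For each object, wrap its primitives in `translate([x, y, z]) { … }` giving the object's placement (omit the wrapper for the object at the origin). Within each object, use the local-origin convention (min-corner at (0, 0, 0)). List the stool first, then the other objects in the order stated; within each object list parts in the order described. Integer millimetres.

translate([0, 0, 378]) cube([303, 328, 41]);
cube([42, 42, 378]);
translate([261, 0, 0]) cube([42, 42, 378]);
translate([0, 286, 0]) cube([42, 42, 378]);
translate([261, 286, 0]) cube([42, 42, 378]);
translate([0, 0, 419]) {
  cube([254, 259, 12]);
  translate([0, 0, 12]) cube([254, 12, 114]);
  translate([0, 247, 12]) cube([254, 12, 114]);
  translate([0, 12, 12]) cube([12, 235, 114]);
  translate([242, 12, 12]) cube([12, 235, 114]);
}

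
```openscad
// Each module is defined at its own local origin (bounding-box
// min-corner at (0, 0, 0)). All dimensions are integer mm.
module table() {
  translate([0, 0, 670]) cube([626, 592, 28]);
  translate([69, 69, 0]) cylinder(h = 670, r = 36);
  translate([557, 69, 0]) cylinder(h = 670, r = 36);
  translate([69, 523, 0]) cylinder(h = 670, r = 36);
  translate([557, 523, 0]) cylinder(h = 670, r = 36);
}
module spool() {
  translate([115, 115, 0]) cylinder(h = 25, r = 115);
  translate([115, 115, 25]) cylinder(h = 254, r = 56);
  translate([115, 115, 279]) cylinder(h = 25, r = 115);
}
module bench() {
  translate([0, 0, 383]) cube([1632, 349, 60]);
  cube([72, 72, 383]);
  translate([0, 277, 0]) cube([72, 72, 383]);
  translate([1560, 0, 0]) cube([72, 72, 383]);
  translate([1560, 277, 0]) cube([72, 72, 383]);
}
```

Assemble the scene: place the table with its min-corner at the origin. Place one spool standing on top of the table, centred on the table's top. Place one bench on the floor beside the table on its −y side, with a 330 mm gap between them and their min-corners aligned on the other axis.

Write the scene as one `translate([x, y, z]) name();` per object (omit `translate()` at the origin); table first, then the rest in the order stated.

table();
translate([198, 181, 698]) spool();
translate([0, -679, 0]) bench();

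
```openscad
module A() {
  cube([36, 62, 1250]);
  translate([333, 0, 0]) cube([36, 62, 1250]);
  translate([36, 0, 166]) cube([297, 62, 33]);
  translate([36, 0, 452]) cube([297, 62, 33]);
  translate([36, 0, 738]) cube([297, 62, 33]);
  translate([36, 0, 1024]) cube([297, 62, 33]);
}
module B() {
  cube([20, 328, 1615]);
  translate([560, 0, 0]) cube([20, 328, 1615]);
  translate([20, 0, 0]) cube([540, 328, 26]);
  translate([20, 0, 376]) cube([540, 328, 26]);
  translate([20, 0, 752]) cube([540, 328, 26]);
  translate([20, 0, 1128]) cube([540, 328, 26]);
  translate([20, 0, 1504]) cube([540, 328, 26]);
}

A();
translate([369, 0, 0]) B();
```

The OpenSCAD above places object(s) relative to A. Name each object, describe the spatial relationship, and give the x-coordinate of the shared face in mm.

A is a ladder. B is a bookshelf. The bookshelf is against the ladder's +x side, with their −y faces flush. The x-coordinate of the shared face is 369 mm.

The ladder's +x face and the bookshelf's −x face are both at x = 369 mm.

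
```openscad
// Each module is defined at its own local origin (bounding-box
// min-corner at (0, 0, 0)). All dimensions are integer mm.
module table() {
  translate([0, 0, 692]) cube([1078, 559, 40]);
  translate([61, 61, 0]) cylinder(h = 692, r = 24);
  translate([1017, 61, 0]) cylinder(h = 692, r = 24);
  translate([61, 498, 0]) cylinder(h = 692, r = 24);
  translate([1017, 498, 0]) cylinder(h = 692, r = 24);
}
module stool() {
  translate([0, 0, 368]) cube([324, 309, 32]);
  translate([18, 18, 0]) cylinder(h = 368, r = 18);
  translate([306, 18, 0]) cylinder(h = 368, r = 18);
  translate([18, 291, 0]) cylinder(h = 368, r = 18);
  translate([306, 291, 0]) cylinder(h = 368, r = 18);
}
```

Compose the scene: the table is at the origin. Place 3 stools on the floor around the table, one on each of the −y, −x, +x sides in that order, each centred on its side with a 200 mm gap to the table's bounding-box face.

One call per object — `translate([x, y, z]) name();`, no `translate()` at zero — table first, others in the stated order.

table();
translate([377, -509, 0]) stool();
translate([-524, 125, 0]) stool();
translate([1278, 125, 0]) stool();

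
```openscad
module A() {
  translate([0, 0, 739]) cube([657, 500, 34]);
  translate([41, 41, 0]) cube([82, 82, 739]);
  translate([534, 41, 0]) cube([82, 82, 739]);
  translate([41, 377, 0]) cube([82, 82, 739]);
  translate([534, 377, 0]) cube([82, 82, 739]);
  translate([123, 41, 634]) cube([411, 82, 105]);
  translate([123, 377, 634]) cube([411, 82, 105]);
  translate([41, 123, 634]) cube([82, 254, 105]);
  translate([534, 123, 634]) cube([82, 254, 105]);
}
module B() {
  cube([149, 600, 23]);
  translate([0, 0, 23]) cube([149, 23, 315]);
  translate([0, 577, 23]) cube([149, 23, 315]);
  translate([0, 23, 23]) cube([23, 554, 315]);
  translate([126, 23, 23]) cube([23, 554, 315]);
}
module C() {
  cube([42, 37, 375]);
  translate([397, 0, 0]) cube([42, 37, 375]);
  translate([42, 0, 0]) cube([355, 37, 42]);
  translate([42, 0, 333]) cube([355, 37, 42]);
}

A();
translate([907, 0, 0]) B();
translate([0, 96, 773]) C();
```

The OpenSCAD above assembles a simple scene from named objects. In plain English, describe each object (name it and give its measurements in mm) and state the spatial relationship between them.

A is a rectangular dining table. The top is 657×500×34 mm with its upper surface at z = 773 mm. It stands on four 82×82 mm square legs, each inset 41 mm from the nearest pair of top edges, running from the floor to the underside of the top. Four apron rails, 82 mm thick and 105 mm tall, run between adjacent legs with their top edges flush with the underside of the top and their outer faces flush with the legs' outer faces.

B is an open storage box with external size 149×600×338 mm and wall thickness 23 mm (the base is also 23 mm thick). The base covers the whole footprint; the four walls stand on the base, with the y-facing walls full-width and the x-facing walls fitting between their inner faces.

C is a picture frame with a 355×291 mm rectangular opening (x by z) and a uniform 42 mm border on every side. Frame depth is 37 mm along y. It is built from two vertical stiles running the full outside height and two horizontal rails spanning the gap between the stiles.

The open box is on the floor beside the table on its +x side. The picture frame is on top of the table.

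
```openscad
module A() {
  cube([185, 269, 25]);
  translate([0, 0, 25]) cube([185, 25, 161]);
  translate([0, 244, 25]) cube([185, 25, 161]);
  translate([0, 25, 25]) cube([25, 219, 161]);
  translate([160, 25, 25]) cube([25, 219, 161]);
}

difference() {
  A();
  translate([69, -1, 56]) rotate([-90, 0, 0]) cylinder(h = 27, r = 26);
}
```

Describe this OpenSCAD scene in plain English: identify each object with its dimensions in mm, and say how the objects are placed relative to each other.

A is an open storage box with external size 185×269×186 mm and wall thickness 25 mm (the base is also 25 mm thick). The base covers the whole footprint; the four walls stand on the base, with the y-facing walls full-width and the x-facing walls fitting between their inner faces.

The open box has a circular hole of radius 26 mm through its front wall, centred at (x = 69, z = 56).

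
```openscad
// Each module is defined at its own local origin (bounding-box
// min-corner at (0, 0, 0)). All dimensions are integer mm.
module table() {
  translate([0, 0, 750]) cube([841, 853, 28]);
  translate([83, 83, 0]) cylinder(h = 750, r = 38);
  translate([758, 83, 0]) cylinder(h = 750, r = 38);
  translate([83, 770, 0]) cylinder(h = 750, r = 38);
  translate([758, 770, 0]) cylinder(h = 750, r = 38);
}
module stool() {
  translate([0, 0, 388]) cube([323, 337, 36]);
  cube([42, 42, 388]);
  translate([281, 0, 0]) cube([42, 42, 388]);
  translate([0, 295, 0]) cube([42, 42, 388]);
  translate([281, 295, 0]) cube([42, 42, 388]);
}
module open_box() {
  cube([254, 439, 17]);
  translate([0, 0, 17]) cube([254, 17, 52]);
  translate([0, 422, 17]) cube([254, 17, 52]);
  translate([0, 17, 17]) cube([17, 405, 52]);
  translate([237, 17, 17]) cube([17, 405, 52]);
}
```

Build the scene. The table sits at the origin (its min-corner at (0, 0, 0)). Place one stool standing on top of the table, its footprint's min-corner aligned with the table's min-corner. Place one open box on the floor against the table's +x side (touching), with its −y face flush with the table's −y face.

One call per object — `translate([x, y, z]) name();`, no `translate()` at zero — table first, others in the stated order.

table();
translate([0, 0, 778]) stool();
translate([841, 0, 0]) open_box();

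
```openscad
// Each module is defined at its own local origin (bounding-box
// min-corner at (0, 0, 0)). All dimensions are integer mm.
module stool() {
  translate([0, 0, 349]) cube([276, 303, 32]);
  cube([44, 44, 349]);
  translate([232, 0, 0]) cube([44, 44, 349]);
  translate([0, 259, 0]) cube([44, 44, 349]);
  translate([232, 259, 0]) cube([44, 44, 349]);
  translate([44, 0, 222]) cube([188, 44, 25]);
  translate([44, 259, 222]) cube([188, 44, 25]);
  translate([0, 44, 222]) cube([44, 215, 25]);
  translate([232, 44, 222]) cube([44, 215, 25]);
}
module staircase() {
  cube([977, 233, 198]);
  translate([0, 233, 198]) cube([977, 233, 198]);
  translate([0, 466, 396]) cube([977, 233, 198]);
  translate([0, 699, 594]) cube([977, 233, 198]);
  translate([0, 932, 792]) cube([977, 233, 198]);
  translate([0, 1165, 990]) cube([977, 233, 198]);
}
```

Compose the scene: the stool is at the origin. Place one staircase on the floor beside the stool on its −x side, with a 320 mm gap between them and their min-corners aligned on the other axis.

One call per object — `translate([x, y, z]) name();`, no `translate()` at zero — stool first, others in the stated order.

stool();
translate([-1297, 0, 0]) staircase();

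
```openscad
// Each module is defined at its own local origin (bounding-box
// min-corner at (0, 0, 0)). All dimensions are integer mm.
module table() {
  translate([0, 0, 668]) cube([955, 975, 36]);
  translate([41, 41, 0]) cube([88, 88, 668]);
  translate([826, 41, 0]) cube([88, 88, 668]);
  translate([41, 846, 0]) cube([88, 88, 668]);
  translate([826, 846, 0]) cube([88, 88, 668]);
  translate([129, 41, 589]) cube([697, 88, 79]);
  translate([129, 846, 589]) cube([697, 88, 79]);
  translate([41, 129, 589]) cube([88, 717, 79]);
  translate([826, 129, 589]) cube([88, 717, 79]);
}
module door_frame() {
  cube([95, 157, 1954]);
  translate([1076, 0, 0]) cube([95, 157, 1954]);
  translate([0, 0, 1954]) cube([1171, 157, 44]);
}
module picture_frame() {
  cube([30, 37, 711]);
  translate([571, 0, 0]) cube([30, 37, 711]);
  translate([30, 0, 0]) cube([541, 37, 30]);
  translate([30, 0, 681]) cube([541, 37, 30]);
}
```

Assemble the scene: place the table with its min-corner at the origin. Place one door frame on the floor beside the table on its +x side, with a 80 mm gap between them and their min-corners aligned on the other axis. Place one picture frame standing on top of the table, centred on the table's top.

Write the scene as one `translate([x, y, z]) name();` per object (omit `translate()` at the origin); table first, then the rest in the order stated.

table();
translate([1035, 0, 0]) door_frame();
translate([177, 469, 704]) picture_frame();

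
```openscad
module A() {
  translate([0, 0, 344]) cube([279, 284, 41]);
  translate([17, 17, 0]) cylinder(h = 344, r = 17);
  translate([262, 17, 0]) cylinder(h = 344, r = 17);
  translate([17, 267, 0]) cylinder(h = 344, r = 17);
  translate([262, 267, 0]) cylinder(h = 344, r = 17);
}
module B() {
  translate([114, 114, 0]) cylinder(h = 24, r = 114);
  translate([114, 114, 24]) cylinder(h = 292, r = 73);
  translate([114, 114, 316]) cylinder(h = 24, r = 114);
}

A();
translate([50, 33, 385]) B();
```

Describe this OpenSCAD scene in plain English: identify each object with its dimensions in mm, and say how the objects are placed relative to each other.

A is a four-legged stool. The seat is a 279×284×41 mm slab whose top surface is at z = 385 mm; four round legs, each 34 mm in diameter, run from the floor (z = 0) to the underside of the seat, each leg's axis is inset half a diameter from the nearest pair of seat edges (so the leg's bounding box is flush with the corner).

B is a spool: two coaxial disc flanges of radius 114 mm and thickness 24 mm, joined by a core cylinder of radius 73 mm and height 292 mm. The lower flange rests on z = 0 and the three cylinders share a vertical axis.

The spool is on top of the stool.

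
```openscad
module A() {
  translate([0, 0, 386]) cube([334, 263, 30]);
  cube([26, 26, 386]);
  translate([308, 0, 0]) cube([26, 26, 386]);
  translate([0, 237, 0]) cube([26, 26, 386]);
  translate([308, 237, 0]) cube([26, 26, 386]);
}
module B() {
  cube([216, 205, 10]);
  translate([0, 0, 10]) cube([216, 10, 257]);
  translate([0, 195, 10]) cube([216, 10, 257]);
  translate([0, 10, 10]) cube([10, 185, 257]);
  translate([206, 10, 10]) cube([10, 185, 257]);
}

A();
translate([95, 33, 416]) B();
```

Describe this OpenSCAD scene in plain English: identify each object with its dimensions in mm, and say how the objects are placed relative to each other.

A is a simple wooden stool: a rectangular seat 334 mm (x) by 263 mm (y), 30 mm thick, top face at z = 416 mm, on four square legs, each 26×26 mm in cross-section. The legs rest on z = 0, each flush with a corner of the seat.

B is an open storage box with external size 216×205×267 mm and wall thickness 10 mm (the base is also 10 mm thick). The base covers the whole footprint; the four walls stand on the base, with the y-facing walls full-width and the x-facing walls fitting between their inner faces.

The open box is on top of the stool.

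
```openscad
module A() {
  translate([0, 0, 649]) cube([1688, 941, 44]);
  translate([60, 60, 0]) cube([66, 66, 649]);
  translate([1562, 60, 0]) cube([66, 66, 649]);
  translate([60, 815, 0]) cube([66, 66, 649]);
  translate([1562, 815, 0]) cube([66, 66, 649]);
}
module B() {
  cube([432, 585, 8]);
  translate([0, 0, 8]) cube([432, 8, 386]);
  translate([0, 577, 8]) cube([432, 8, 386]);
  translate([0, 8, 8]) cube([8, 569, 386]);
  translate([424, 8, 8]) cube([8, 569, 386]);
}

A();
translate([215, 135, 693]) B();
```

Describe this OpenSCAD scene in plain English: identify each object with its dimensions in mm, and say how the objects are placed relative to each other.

A is a rectangular dining table. The top is 1688×941×44 mm with its upper surface at z = 693 mm. It stands on four 66×66 mm square legs, each inset 60 mm from the nearest pair of top edges, running from the floor to the underside of the top.

B is an open-topped rectangular box: outside dimensions 432×585×394 mm, with a uniform wall and base thickness of 8 mm. The base is a full 432×585 slab on the floor; four walls sit on top of the base. The front and back walls (the −y and +y sides) span the full width; the two side walls fit between them.

The open box is on top of the table.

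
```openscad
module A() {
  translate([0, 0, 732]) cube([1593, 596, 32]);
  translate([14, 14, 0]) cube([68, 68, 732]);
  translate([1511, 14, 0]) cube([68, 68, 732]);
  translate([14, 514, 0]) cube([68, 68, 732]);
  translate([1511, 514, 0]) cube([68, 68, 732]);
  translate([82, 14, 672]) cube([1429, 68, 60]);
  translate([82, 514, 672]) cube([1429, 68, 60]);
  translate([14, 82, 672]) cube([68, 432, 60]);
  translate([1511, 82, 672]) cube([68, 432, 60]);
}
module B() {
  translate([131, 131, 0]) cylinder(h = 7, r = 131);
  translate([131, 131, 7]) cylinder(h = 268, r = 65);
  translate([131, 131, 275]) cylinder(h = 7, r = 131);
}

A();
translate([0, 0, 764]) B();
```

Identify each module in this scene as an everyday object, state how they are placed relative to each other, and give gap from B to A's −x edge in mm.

A is a table. B is a spool. The spool is on top of the table. The gap from the spool to the table's −x edge is 0 mm.

The spool's min-x is at 0; the table's min-x is 0; gap = 0 mm.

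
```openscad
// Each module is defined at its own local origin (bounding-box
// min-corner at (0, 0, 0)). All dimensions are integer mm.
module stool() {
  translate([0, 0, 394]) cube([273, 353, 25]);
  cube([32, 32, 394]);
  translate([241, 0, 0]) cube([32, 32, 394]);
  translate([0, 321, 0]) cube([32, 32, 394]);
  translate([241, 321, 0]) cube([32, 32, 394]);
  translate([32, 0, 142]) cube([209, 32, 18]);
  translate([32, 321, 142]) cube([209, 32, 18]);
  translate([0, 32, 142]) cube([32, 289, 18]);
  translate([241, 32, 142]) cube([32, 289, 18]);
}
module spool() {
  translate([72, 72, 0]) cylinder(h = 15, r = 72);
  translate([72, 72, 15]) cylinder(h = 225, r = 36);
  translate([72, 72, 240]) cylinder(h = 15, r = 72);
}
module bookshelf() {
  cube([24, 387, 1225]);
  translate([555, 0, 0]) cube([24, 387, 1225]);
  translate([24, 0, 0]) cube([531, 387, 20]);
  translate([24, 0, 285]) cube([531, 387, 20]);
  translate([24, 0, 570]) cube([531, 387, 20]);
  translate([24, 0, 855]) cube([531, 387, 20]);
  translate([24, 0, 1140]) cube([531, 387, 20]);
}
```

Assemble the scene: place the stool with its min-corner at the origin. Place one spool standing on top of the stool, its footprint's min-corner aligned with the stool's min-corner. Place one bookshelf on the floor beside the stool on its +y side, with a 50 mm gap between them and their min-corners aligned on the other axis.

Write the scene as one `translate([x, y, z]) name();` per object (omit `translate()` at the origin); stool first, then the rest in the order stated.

stool();
translate([0, 0, 419]) spool();
translate([0, 403, 0]) bookshelf();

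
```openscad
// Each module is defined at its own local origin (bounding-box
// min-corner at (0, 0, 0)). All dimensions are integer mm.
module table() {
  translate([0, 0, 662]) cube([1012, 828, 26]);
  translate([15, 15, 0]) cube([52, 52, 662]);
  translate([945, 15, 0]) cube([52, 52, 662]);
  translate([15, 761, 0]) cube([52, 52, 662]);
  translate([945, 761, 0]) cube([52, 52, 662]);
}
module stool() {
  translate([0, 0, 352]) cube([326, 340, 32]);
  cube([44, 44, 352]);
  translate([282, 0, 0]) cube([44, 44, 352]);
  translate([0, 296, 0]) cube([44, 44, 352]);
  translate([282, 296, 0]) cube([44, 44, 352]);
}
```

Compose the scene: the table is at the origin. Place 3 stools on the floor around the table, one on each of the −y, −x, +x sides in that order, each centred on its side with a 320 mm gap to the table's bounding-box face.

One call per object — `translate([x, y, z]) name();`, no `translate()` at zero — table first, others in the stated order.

table();
translate([343, -660, 0]) stool();
translate([-646, 244, 0]) stool();
translate([1332, 244, 0]) stool();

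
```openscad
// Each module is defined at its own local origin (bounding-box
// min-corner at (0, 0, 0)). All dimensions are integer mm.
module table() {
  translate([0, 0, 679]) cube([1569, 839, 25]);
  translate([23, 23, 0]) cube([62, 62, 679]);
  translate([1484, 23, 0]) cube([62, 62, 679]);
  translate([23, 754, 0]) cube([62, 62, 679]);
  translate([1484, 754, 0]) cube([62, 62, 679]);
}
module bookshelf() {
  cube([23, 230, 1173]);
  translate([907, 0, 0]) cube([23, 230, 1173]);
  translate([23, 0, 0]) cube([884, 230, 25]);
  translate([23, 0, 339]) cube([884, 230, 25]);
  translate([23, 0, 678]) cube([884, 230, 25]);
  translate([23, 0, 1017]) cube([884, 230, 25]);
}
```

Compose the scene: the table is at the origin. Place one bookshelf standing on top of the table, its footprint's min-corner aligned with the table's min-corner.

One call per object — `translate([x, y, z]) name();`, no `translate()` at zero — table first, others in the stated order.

table();
translate([0, 0, 704]) bookshelf();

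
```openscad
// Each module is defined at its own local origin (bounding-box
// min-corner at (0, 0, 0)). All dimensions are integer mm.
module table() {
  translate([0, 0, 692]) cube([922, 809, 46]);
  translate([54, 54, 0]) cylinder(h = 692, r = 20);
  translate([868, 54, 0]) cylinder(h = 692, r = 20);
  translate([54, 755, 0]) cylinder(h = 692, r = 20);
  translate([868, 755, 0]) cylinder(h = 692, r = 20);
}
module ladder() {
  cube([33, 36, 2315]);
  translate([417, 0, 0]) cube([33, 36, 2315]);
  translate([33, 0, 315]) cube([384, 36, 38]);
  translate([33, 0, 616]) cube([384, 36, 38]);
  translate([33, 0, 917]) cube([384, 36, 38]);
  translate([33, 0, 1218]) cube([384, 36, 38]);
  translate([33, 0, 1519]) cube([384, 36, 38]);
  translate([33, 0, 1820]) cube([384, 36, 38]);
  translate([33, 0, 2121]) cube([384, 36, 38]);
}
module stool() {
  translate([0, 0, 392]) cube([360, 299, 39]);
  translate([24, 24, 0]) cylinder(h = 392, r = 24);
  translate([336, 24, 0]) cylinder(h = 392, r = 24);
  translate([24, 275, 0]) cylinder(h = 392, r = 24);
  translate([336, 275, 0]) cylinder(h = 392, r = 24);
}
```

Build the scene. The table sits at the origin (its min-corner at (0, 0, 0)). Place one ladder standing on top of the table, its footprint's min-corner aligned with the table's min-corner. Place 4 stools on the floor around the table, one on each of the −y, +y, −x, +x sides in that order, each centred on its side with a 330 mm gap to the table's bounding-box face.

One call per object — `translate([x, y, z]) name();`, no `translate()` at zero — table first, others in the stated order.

table();
translate([0, 0, 738]) ladder();
translate([281, -629, 0]) stool();
translate([281, 1139, 0]) stool();
translate([-690, 255, 0]) stool();
translate([1252, 255, 0]) stool();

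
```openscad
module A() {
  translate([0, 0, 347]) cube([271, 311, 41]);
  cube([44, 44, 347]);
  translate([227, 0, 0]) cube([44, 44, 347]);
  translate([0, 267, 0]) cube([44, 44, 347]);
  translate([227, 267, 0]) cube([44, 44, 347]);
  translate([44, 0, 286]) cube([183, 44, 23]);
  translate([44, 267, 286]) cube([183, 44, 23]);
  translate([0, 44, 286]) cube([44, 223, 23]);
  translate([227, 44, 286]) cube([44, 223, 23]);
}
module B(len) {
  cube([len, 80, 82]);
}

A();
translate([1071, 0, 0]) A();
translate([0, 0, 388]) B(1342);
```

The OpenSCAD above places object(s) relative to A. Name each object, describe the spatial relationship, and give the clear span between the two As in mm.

A is a stool. B is a beam. A beam spans the tops of two stools. The clear span between the two stools is 800 mm.

Second stool starts at x = 1071; first ends at x = 271; clear span = 1071 − 271 = 800 mm.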